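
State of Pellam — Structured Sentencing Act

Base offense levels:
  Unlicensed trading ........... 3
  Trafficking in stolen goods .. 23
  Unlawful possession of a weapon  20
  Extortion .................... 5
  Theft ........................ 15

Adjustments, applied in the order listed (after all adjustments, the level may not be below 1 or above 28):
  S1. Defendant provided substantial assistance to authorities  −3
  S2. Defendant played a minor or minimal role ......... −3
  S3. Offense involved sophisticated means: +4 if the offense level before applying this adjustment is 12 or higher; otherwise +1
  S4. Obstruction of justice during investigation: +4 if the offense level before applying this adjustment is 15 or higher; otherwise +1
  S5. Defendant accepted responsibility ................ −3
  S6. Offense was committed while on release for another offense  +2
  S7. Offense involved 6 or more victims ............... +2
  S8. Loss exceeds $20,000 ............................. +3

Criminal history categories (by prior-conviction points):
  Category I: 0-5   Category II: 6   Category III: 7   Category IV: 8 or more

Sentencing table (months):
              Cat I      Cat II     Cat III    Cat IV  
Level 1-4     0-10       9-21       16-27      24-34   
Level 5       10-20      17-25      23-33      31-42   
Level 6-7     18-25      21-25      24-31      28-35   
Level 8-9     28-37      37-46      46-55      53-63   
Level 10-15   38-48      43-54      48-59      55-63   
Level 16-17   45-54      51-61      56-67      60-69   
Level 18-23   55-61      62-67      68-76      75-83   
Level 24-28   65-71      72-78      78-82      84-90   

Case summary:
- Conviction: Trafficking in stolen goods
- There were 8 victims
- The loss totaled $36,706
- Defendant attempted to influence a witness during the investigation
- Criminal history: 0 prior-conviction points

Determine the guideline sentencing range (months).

65-71 months

Base offense level for trafficking in stolen goods: 23.
S2 does not apply.
S4 applies (level before this adjustment is 23 ≥ 15, so +4): 23 + 4 = 27.
S7 applies: 27 + 2 = 29.
S8 applies: 29 + 3 = 32.
Level 32 exceeds the maximum of 28; capped at 28.
Final offense level: 28.
Criminal history: 0 prior points → Category I (0-5).
Level 28 falls in the 24-28 band.
Grid: Level 24-28 × Category I = 65-71 months.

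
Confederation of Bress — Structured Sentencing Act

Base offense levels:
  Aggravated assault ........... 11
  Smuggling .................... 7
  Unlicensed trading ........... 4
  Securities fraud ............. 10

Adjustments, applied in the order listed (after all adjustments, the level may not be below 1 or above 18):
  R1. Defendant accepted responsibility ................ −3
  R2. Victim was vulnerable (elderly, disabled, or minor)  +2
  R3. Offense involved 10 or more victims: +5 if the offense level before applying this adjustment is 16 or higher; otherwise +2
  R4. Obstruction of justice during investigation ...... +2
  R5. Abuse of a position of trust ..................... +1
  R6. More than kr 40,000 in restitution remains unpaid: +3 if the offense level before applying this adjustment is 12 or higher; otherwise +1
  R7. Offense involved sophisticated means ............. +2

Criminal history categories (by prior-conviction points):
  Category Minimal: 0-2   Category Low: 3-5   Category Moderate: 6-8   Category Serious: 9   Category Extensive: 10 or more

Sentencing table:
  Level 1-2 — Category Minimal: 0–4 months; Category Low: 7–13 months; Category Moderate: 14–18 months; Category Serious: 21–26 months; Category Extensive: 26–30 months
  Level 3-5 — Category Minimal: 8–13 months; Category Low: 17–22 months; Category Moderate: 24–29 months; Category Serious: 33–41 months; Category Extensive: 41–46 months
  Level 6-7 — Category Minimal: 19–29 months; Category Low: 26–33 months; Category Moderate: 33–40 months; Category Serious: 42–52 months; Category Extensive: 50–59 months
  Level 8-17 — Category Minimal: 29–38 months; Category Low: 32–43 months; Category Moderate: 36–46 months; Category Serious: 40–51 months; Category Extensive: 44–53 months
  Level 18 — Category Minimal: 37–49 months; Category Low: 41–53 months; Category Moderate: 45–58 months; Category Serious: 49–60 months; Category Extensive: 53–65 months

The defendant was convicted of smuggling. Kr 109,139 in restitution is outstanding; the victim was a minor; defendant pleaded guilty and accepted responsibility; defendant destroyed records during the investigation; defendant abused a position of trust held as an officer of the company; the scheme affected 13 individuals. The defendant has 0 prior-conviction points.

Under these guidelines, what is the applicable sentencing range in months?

29-38 months

Base offense level for smuggling: 7.
R1 applies: 7 − 3 = 4.
R2 applies: 4 + 2 = 6.
R3 applies (level before this adjustment is 6 < 16, so +2): 6 + 2 = 8.
R4 applies: 8 + 2 = 10.
R5 applies: 10 + 1 = 11.
R6 applies (level before this adjustment is 11 < 12, so +1): 11 + 1 = 12.
Final offense level: 12.
Criminal history: 0 prior points → Category Minimal (0-2).
Level 12 falls in the 8-17 band.
Grid: Level 8-17 × Category Minimal = 29-38 months.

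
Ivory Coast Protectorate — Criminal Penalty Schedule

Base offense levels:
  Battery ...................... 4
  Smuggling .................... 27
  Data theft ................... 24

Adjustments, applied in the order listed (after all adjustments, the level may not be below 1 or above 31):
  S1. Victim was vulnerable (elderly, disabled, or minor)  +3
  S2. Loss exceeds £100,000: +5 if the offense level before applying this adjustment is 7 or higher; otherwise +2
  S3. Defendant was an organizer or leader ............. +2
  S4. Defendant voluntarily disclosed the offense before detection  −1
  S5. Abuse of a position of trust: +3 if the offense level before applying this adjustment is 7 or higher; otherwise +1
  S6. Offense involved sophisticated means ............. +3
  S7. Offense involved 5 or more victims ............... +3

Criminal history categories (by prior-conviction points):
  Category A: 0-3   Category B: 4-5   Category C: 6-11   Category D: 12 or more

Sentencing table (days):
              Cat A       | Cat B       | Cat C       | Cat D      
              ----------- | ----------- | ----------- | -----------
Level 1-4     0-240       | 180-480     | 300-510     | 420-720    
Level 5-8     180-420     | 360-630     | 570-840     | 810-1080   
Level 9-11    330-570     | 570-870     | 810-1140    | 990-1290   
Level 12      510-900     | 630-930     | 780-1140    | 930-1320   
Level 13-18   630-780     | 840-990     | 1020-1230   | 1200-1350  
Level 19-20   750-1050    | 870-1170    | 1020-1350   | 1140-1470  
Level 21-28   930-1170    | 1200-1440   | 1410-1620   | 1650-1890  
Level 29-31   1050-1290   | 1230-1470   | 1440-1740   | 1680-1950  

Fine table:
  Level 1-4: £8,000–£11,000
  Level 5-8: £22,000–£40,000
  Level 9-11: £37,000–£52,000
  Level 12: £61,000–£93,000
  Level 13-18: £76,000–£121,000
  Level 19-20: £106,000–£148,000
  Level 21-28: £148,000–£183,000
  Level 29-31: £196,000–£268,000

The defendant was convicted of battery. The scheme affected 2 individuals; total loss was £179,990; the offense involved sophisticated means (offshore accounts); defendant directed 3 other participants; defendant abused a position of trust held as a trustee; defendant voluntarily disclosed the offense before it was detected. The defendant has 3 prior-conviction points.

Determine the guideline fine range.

£76,000–£121,000

Base offense level for battery: 4.
S1 does not apply.
S2 applies (level before this adjustment is 4 < 7, so +2): 4 + 2 = 6.
S3 applies: 6 + 2 = 8.
S4 applies: 8 − 1 = 7.
S5 applies (level before this adjustment is 7 ≥ 7, so +3): 7 + 3 = 10.
S6 applies: 10 + 3 = 13.
S7 does not apply.
Final offense level: 13.
Level 13 falls in the 13-18 band.
Fine table: Level 13-18 → £76,000–£121,000.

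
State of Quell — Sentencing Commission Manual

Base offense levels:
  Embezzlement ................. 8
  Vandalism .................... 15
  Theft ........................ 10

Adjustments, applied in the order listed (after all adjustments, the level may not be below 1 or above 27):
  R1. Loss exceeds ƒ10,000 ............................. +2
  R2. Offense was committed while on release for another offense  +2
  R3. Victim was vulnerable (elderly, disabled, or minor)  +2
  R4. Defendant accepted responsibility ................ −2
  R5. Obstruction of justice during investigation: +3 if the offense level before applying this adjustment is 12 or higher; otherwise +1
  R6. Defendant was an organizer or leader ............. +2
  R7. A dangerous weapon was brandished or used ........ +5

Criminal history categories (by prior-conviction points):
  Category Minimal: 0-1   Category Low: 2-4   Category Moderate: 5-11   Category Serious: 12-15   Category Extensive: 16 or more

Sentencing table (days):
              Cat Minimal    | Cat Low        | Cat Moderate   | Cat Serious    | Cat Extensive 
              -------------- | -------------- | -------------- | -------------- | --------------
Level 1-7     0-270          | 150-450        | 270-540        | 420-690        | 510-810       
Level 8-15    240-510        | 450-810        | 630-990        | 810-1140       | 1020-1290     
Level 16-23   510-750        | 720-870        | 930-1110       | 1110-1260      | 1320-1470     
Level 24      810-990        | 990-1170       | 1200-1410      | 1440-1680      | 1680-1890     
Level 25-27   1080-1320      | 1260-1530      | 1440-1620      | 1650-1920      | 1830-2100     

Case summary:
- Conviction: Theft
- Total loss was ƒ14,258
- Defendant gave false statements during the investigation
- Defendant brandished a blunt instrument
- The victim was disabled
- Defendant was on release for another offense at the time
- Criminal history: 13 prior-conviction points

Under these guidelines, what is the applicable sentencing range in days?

Base offense level for theft: 10.
R1 applies: 10 + 2 = 12.
R2 applies: 12 + 2 = 14.
R3 applies: 14 + 2 = 16.
R5 applies (level before this adjustment is 16 ≥ 12, so +3): 16 + 3 = 19.
R7 applies: 19 + 5 = 24.
Final offense level: 24.
Criminal history: 13 prior points → Category Serious (12-15).
Level 24 falls in the 24 band.
Grid: Level 24 × Category Serious = 1440-1680 days.

1440-1680 days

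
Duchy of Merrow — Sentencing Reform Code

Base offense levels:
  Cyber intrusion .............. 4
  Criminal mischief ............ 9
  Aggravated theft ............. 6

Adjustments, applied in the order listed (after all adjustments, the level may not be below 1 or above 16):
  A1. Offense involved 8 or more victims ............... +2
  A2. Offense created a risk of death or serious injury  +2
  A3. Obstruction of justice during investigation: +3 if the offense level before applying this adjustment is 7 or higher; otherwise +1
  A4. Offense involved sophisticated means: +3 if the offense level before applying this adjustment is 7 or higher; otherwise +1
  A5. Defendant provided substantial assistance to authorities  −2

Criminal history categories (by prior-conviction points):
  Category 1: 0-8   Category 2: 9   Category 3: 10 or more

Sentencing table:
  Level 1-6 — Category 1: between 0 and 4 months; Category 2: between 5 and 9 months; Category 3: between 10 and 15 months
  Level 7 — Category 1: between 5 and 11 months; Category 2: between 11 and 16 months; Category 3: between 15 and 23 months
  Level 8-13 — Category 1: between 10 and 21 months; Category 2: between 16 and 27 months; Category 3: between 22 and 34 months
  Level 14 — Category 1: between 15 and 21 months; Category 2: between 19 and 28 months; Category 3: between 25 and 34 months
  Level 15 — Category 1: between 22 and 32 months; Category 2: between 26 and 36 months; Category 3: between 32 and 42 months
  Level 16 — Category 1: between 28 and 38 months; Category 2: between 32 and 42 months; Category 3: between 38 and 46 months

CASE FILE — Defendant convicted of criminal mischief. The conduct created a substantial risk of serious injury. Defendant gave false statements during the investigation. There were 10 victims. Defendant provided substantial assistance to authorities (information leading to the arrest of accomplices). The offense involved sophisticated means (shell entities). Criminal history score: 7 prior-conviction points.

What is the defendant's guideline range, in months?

Base offense level for criminal mischief: 9.
A1 applies: 9 + 2 = 11.
A2 applies: 11 + 2 = 13.
A3 applies (level before this adjustment is 13 ≥ 7, so +3): 13 + 3 = 16.
A4 applies (level before this adjustment is 16 ≥ 7, so +3): 16 + 3 = 19.
A5 applies: 19 − 2 = 17.
Level 17 exceeds the maximum of 16; capped at 16.
Final offense level: 16.
Criminal history: 7 prior points → Category 1 (0-8).
Level 16 falls in the 16 band.
Grid: Level 16 × Category 1 = 28-38 months.

28-38 months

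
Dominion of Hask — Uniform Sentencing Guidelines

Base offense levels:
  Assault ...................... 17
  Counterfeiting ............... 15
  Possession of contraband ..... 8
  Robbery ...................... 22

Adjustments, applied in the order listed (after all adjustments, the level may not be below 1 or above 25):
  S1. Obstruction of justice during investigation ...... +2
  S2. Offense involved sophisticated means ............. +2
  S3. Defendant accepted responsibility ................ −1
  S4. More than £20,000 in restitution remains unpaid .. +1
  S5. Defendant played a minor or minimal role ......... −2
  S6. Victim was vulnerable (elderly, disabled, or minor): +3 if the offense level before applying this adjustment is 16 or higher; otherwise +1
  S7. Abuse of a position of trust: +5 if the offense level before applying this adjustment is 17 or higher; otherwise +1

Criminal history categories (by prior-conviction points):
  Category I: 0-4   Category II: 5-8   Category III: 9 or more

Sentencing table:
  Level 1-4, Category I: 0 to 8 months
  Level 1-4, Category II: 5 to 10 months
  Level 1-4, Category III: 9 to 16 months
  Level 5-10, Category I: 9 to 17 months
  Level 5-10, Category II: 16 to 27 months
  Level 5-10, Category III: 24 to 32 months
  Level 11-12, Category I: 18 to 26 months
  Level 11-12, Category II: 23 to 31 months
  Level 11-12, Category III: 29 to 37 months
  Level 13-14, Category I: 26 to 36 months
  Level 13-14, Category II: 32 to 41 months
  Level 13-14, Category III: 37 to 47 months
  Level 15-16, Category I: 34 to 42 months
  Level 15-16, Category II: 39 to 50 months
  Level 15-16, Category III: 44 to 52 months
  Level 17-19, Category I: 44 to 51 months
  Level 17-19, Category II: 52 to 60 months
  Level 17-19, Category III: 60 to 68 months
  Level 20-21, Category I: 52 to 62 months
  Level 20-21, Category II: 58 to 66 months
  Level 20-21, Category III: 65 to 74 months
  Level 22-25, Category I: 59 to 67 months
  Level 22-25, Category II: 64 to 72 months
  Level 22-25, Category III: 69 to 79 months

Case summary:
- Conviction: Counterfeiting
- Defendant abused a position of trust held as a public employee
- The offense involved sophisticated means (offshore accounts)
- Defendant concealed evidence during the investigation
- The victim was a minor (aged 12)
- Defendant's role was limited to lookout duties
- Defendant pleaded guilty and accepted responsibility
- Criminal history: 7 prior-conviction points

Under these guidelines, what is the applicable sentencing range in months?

64-72 months

Base offense level for counterfeiting: 15.
S1 applies: 15 + 2 = 17.
S2 applies: 17 + 2 = 19.
S3 applies: 19 − 1 = 18.
S5 applies: 18 − 2 = 16.
S6 applies (level before this adjustment is 16 ≥ 16, so +3): 16 + 3 = 19.
S7 applies (level before this adjustment is 19 ≥ 17, so +5): 19 + 5 = 24.
Final offense level: 24.
Criminal history: 7 prior points → Category II (5-8).
Level 24 falls in the 22-25 band.
Grid: Level 22-25 × Category II = 64-72 months.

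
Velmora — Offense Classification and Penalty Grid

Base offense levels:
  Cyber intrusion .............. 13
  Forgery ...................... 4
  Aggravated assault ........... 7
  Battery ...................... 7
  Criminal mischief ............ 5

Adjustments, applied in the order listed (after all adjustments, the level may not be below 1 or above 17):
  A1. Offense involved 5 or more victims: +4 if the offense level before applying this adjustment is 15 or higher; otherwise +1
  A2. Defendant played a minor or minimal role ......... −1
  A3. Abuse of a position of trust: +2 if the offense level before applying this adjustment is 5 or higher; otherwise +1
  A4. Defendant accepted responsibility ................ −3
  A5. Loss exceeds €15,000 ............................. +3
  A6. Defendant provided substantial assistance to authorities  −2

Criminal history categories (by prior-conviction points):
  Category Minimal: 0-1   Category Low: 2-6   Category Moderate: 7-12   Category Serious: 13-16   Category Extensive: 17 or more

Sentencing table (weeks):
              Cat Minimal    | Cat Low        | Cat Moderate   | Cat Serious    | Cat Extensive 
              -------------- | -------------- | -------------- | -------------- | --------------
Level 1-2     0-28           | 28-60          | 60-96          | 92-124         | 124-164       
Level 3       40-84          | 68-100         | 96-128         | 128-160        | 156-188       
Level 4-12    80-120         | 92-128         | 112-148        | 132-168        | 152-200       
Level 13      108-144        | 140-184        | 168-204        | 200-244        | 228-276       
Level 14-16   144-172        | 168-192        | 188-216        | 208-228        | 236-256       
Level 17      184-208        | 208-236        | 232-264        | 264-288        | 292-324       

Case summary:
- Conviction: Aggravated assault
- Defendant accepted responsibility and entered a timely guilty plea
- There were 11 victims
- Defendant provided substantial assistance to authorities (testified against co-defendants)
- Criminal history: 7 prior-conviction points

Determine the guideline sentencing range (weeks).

96-128 weeks

Base offense level for aggravated assault: 7.
A1 applies (level before this adjustment is 7 < 15, so +1): 7 + 1 = 8.
A3 does not apply.
A4 applies: 8 − 3 = 5.
A5 does not apply.
A6 applies: 5 − 2 = 3.
Final offense level: 3.
Criminal history: 7 prior points → Category Moderate (7-12).
Level 3 falls in the 3 band.
Grid: Level 3 × Category Moderate = 96-128 weeks.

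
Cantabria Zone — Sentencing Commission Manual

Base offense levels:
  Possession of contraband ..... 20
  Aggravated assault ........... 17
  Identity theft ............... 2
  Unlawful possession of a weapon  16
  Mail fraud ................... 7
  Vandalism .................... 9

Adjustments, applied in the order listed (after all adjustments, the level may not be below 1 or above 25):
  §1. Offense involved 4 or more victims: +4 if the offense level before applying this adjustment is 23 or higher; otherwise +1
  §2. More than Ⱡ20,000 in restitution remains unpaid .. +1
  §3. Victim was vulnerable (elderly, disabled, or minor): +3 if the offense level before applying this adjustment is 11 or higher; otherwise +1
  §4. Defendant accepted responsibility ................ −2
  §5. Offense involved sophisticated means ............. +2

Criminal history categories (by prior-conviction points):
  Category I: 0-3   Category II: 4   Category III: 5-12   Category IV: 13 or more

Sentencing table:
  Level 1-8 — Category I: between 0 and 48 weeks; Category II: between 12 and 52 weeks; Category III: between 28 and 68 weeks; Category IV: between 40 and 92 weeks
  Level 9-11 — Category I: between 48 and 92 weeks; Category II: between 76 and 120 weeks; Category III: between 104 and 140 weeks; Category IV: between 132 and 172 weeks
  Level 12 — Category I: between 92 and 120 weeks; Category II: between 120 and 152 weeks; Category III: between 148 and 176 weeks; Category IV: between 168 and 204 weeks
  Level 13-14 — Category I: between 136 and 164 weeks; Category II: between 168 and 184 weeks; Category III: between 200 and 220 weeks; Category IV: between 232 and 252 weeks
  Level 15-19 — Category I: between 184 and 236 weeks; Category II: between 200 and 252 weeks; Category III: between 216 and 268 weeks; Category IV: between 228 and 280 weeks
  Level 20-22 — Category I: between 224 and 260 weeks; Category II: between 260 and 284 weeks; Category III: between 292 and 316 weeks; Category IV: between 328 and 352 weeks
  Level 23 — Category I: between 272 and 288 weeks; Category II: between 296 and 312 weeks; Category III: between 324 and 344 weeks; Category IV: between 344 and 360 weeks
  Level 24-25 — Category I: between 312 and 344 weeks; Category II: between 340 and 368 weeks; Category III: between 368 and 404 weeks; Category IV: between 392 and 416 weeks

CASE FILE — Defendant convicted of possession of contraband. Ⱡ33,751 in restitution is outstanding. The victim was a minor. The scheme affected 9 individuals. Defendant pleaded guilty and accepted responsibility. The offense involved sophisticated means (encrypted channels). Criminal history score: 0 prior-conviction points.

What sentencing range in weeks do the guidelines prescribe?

312-344 weeks

Base offense level for possession of contraband: 20.
§1 applies (level before this adjustment is 20 < 23, so +1): 20 + 1 = 21.
§2 applies: 21 + 1 = 22.
§3 applies (level before this adjustment is 22 ≥ 11, so +3): 22 + 3 = 25.
§4 applies: 25 − 2 = 23.
§5 applies: 23 + 2 = 25.
Final offense level: 25.
Criminal history: 0 prior points → Category I (0-3).
Level 25 falls in the 24-25 band.
Grid: Level 24-25 × Category I = 312-344 weeks.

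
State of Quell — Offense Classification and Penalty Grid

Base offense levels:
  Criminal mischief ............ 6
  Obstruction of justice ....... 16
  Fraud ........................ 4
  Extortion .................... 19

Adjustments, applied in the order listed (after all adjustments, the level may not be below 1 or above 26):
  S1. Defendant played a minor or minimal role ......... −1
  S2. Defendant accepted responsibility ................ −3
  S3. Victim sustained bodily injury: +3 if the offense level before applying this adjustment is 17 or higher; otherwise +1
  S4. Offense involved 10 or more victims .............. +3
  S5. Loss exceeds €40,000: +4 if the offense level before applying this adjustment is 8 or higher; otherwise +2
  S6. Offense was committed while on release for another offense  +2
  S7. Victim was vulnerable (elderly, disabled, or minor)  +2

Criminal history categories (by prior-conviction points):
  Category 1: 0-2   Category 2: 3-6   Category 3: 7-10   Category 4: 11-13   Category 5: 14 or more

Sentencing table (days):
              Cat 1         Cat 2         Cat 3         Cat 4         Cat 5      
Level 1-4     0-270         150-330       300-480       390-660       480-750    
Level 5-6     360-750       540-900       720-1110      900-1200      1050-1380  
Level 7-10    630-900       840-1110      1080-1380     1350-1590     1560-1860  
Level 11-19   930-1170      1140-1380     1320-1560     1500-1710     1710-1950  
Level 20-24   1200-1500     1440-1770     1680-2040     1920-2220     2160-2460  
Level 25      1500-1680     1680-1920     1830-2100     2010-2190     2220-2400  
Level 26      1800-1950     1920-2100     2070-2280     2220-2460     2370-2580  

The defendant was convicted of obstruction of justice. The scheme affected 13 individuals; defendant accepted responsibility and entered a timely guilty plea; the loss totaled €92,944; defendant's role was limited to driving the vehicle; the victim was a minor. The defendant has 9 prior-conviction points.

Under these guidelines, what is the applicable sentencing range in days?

Base offense level for obstruction of justice: 16.
S1 applies: 16 − 1 = 15.
S2 applies: 15 − 3 = 12.
S3 does not apply.
S4 applies: 12 + 3 = 15.
S5 applies (level before this adjustment is 15 ≥ 8, so +4): 15 + 4 = 19.
S7 applies: 19 + 2 = 21.
Final offense level: 21.
Criminal history: 9 prior points → Category 3 (7-10).
Level 21 falls in the 20-24 band.
Grid: Level 20-24 × Category 3 = 1680-2040 days.

1680-2040 days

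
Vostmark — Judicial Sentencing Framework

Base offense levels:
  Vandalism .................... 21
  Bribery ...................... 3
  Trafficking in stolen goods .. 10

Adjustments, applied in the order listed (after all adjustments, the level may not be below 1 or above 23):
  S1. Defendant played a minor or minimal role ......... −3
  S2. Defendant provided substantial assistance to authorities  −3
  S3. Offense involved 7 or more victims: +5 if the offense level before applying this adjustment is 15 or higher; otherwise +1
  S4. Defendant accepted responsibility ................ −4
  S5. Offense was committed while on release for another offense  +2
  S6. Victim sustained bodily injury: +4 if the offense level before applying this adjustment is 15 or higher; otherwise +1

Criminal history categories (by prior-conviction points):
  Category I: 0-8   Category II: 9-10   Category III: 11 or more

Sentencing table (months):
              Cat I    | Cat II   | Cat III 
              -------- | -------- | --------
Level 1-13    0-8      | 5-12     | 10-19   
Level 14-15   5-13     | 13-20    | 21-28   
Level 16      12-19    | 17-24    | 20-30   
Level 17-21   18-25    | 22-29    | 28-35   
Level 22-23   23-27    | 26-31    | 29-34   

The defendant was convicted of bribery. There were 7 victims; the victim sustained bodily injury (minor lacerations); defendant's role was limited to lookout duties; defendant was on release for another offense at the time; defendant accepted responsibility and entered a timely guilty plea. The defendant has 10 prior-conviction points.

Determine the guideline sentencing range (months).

Base offense level for bribery: 3.
S1 applies: 3 − 3 = 0.
S3 applies (level before this adjustment is 0 < 15, so +1): 0 + 1 = 1.
S4 applies: 1 − 4 = -3.
S5 applies: -3 + 2 = -1.
S6 applies (level before this adjustment is -1 < 15, so +1): -1 + 1 = 0.
Level 0 is below the minimum of 1; floored at 1.
Final offense level: 1.
Criminal history: 10 prior points → Category II (9-10).
Level 1 falls in the 1-13 band.
Grid: Level 1-13 × Category II = 5-12 months.

5-12 months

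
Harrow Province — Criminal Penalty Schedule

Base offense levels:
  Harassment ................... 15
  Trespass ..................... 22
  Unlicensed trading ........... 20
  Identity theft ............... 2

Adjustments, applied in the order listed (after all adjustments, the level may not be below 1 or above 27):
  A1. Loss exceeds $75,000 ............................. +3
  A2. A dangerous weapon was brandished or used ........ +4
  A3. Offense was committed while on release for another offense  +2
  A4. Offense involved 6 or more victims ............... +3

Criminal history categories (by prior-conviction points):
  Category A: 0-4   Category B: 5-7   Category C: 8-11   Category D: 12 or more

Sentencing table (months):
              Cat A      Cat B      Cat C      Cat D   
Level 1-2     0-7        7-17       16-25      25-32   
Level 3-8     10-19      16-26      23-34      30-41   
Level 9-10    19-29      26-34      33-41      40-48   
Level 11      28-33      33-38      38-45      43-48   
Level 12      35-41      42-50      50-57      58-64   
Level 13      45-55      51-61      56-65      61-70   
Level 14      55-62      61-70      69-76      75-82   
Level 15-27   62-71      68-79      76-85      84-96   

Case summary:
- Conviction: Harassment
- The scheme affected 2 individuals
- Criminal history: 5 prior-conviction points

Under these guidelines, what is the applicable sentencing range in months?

Base offense level for harassment: 15.
Final offense level: 15.
Criminal history: 5 prior points → Category B (5-7).
Level 15 falls in the 15-27 band.
Grid: Level 15-27 × Category B = 68-79 months.

68-79 months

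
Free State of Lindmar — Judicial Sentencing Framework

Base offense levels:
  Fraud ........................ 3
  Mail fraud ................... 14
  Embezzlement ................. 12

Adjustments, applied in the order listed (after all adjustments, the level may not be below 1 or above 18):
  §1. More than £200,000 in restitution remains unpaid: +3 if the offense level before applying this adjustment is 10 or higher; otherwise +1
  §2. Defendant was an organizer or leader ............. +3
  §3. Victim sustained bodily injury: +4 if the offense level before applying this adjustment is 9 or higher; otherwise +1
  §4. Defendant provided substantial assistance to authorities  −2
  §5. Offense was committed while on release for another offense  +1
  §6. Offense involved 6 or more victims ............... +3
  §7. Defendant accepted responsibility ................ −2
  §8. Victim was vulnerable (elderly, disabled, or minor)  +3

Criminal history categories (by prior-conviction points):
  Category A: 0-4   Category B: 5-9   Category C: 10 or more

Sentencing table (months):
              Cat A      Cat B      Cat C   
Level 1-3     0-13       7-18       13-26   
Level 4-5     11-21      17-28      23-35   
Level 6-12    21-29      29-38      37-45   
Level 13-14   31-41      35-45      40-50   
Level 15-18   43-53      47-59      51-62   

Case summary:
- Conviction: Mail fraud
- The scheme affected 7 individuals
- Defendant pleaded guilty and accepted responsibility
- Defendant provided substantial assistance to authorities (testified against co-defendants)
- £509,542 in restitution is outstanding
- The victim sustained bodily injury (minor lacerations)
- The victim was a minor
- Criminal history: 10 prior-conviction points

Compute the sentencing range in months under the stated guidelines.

51-62 months

Base offense level for mail fraud: 14.
§1 applies (level before this adjustment is 14 ≥ 10, so +3): 14 + 3 = 17.
§3 applies (level before this adjustment is 17 ≥ 9, so +4): 17 + 4 = 21.
§4 applies: 21 − 2 = 19.
§5 does not apply.
§6 applies: 19 + 3 = 22.
§7 applies: 22 − 2 = 20.
§8 applies: 20 + 3 = 23.
Level 23 exceeds the maximum of 18; capped at 18.
Final offense level: 18.
Criminal history: 10 prior points → Category C (10+).
Level 18 falls in the 15-18 band.
Grid: Level 15-18 × Category C = 51-62 months.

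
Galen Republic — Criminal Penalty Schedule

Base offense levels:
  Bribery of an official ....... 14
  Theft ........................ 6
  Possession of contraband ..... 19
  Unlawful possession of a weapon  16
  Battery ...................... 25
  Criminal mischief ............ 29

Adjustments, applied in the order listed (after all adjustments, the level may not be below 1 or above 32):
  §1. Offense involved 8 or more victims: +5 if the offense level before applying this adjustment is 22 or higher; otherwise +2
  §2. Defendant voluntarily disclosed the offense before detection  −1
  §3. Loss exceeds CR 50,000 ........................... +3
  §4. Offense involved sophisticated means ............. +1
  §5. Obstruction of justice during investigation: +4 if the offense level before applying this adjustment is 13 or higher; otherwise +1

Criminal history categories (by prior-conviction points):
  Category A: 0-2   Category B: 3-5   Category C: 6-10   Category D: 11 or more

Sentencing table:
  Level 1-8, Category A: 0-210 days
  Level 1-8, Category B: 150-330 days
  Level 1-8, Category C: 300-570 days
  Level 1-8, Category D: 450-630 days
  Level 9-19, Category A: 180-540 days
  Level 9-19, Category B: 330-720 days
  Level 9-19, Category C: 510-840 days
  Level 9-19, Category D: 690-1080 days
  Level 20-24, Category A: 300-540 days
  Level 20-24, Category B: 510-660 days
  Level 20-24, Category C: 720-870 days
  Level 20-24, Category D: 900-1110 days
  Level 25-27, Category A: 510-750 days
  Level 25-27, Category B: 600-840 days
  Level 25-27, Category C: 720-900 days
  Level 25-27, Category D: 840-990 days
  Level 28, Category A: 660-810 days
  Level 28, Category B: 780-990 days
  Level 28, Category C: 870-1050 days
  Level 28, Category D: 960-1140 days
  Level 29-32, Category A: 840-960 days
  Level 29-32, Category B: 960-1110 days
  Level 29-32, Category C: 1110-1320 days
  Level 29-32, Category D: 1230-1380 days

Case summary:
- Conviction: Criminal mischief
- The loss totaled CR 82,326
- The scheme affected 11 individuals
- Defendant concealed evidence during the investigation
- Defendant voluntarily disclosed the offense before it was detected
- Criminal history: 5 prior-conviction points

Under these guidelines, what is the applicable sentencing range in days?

Base offense level for criminal mischief: 29.
§1 applies (level before this adjustment is 29 ≥ 22, so +5): 29 + 5 = 34.
§2 applies: 34 − 1 = 33.
§3 applies: 33 + 3 = 36.
§5 applies (level before this adjustment is 36 ≥ 13, so +4): 36 + 4 = 40.
Level 40 exceeds the maximum of 32; capped at 32.
Final offense level: 32.
Criminal history: 5 prior points → Category B (3-5).
Level 32 falls in the 29-32 band.
Grid: Level 29-32 × Category B = 960-1110 days.

960-1110 days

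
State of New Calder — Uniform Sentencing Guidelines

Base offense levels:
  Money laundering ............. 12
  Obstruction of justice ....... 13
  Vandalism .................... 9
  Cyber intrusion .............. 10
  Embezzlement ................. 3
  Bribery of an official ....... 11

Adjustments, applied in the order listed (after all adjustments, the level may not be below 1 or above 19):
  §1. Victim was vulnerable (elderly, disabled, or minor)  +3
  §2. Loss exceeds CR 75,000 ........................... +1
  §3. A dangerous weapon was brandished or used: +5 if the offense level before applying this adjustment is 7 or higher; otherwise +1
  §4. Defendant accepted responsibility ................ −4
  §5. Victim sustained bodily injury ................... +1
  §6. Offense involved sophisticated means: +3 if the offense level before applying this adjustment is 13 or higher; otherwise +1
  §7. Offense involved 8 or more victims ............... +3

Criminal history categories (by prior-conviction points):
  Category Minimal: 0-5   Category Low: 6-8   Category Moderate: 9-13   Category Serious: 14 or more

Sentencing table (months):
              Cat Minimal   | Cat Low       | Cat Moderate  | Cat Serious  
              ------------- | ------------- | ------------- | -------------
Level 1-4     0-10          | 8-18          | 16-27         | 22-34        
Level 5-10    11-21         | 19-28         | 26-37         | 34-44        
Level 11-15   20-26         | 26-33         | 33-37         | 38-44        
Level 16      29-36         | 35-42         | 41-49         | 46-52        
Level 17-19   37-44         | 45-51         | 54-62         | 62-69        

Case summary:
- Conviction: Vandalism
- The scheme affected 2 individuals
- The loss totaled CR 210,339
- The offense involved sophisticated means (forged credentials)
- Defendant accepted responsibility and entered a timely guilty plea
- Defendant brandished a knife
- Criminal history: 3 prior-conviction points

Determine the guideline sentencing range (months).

20-26 months

Base offense level for vandalism: 9.
§2 applies: 9 + 1 = 10.
§3 applies (level before this adjustment is 10 ≥ 7, so +5): 10 + 5 = 15.
§4 applies: 15 − 4 = 11.
§5 does not apply.
§6 applies (level before this adjustment is 11 < 13, so +1): 11 + 1 = 12.
§7 does not apply.
Final offense level: 12.
Criminal history: 3 prior points → Category Minimal (0-5).
Level 12 falls in the 11-15 band.
Grid: Level 11-15 × Category Minimal = 20-26 months.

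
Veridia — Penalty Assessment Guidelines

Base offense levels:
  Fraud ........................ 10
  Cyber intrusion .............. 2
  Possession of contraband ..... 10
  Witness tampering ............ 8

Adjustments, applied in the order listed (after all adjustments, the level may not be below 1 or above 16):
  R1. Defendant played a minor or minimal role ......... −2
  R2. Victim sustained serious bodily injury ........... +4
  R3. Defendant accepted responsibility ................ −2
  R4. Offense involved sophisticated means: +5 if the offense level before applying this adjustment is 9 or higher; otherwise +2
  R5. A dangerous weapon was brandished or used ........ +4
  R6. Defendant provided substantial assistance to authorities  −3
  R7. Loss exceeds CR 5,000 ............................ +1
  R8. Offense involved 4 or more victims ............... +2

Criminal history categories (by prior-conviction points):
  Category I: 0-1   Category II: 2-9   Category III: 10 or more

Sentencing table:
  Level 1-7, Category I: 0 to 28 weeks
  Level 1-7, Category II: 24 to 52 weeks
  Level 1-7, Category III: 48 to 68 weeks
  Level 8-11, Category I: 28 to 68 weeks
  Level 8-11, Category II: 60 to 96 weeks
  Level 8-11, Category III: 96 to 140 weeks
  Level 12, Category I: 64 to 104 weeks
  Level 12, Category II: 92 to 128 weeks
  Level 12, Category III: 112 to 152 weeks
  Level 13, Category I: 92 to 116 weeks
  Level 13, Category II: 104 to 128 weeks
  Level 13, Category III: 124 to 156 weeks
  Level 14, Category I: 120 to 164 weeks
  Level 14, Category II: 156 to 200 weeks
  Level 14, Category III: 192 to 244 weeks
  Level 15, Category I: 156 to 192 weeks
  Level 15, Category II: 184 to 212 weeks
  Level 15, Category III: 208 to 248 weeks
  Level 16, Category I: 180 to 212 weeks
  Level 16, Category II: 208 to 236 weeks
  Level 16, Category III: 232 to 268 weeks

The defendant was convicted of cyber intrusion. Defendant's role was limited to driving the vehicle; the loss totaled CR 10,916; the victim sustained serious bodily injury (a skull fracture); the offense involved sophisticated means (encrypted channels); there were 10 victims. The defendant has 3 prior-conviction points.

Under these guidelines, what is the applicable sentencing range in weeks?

Base offense level for cyber intrusion: 2.
R1 applies: 2 − 2 = 0.
R2 applies: 0 + 4 = 4.
R3 does not apply.
R4 applies (level before this adjustment is 4 < 9, so +2): 4 + 2 = 6.
R6 does not apply.
R7 applies: 6 + 1 = 7.
R8 applies: 7 + 2 = 9.
Final offense level: 9.
Criminal history: 3 prior points → Category II (2-9).
Level 9 falls in the 8-11 band.
Grid: Level 8-11 × Category II = 60-96 weeks.

60-96 weeks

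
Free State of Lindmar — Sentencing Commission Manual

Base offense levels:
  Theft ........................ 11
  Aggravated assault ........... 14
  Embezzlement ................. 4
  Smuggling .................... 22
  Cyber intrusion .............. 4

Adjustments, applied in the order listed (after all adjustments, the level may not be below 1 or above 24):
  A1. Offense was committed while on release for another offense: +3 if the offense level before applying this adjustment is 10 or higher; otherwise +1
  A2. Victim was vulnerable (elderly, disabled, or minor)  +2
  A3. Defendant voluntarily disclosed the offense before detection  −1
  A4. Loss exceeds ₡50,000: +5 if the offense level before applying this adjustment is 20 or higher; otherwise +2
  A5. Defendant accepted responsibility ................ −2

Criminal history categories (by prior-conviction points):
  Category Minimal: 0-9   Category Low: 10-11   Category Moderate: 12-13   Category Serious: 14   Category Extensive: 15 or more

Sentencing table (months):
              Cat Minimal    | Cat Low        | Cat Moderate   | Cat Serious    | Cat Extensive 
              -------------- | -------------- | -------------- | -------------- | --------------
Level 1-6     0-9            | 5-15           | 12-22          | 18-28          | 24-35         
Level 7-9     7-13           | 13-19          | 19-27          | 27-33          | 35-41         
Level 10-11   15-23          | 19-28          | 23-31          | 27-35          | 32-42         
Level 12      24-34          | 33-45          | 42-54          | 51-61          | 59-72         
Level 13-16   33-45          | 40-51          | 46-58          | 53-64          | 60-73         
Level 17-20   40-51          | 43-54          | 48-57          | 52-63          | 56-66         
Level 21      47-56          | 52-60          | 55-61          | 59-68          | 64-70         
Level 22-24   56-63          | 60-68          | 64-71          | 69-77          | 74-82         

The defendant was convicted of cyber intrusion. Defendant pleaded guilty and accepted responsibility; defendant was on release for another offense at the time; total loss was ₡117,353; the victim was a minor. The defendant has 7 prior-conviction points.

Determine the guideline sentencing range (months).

7-13 months

Base offense level for cyber intrusion: 4.
A1 applies (level before this adjustment is 4 < 10, so +1): 4 + 1 = 5.
A2 applies: 5 + 2 = 7.
A4 applies (level before this adjustment is 7 < 20, so +2): 7 + 2 = 9.
A5 applies: 9 − 2 = 7.
Final offense level: 7.
Criminal history: 7 prior points → Category Minimal (0-9).
Level 7 falls in the 7-9 band.
Grid: Level 7-9 × Category Minimal = 7-13 months.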